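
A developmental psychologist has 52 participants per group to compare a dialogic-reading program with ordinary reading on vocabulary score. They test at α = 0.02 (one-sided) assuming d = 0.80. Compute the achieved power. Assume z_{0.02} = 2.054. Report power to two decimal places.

power ≈ 0.98

For two equal groups, power = Φ(d·√(n/2) − z_{α}).
d·√(n/2) = 0.80 × √(52/2) = 0.80 × 5.099 = 4.079.
z_β = 4.079 − 2.054 = 2.025.
Power = Φ(2.025) = 0.979.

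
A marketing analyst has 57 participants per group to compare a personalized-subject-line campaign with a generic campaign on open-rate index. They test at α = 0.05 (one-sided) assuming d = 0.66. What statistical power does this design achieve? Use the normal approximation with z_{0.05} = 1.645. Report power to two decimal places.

For two equal groups, power = Φ(d·√(n/2) − z_{α}).
d·√(n/2) = 0.66 × √(57/2) = 0.66 × 5.339 = 3.523.
z_β = 3.523 − 1.645 = 1.878.
Power = Φ(1.878) = 0.970.

power ≈ 0.97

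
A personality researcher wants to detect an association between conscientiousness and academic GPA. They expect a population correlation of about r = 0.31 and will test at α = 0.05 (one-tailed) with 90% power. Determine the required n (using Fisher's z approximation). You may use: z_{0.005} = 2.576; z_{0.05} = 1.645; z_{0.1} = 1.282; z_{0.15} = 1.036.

n = 87

Fisher's z: C = ½·ln((1+r)/(1−r)) = ½·ln(1.8986) = 0.3205.
n = ((z_{α} + z_β)/C)² + 3.
(1.645 + 1.282) / 0.3205 = 2.927 / 0.3205 = 9.133.
n = 9.133² + 3 = 83.40 + 3 = 86.4.
Round up.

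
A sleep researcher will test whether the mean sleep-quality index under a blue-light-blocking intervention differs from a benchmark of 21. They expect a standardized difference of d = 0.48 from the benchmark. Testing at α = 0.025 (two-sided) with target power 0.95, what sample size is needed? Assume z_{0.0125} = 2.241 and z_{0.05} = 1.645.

For a one-sample test: n = ((z_{α/2} + z_β) / d)².
z_{α/2} + z_β = 2.241 + 1.645 = 3.886.
n = (3.886 / 0.48)² = 8.096² = 65.54.
Round up.

n = 66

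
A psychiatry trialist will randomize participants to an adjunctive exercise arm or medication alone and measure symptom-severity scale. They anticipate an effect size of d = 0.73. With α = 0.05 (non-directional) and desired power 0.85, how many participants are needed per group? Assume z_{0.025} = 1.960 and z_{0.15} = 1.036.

n = 34 per group

For two independent groups with equal n: n = 2·((z_{α/2} + z_β) / d)².
z_{α/2} + z_β = 1.960 + 1.036 = 2.996.
n = 2 × (2.996 / 0.73)² = 2 × 4.104² = 2 × 16.84 = 33.7.
Round up to the next whole participant.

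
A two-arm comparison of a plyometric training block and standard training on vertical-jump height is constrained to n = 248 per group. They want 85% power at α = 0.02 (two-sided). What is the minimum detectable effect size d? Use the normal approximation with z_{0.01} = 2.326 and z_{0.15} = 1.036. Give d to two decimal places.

d_min ≈ 0.30

For two independent groups of n = 248 each: d_min = (z_{α/2} + z_β)·√(2/n).
z-sum = 2.326 + 1.036 = 3.362.
d_min = 3.362 × √(2/248) = 3.362 × 0.0898 = 0.302.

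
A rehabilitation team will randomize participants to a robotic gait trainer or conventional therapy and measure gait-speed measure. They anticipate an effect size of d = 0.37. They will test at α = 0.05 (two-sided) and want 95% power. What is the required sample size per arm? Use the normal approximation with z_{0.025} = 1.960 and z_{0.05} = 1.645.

n = 190 per group

For two independent groups with equal n: n = 2·((z_{α/2} + z_β) / d)².
z_{α/2} + z_β = 1.960 + 1.645 = 3.605.
n = 2 × (3.605 / 0.37)² = 2 × 9.743² = 2 × 94.93 = 189.9.
Round up to the next whole participant.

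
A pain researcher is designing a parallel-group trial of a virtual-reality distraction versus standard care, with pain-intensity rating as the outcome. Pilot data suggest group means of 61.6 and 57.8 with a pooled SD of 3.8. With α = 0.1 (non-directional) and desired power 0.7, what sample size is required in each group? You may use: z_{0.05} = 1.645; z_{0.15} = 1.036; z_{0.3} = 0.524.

Cohen's d = |M₁ − M₂| / SD_pooled = |61.6 − 57.8| / 3.8 = 3.8 / 3.8 = 1.000.
For two independent groups with equal n: n = 2·((z_{α/2} + z_β) / d)².
z_{α/2} + z_β = 1.645 + 0.524 = 2.169.
n = 2 × (2.169 / 1.000)² = 2 × 2.169² = 2 × 4.70 = 9.4.
Round up to the next whole participant.

n = 10 per group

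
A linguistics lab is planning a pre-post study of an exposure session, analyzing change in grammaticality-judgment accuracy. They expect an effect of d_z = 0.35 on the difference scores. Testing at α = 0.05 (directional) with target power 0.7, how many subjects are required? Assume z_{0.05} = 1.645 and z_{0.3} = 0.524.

For a paired (one-sample on differences) test: n = ((z_{α} + z_β) / d)².
z_{α} + z_β = 1.645 + 0.524 = 2.169.
n = (2.169 / 0.35)² = 6.197² = 38.40.
Round up.

n = 39 pairs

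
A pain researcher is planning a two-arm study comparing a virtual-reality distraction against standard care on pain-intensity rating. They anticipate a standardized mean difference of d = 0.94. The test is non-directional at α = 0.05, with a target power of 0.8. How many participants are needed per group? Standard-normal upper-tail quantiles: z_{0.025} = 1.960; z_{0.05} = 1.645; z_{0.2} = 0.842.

n = 18 per group

For two independent groups with equal n: n = 2·((z_{α/2} + z_β) / d)².
z_{α/2} + z_β = 1.960 + 0.842 = 2.802.
n = 2 × (2.802 / 0.94)² = 2 × 2.981² = 2 × 8.89 = 17.8.
Round up to the next whole participant.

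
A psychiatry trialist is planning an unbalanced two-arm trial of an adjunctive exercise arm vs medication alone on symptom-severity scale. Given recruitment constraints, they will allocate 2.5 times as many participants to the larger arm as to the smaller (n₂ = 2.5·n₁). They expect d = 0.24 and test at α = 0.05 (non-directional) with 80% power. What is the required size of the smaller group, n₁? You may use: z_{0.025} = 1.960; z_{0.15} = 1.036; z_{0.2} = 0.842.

n₁ = 191

With allocation ratio k = n₂/n₁ = 2.5, Var(x̄₁−x̄₂) = σ²(1/n₁ + 1/(k·n₁)) = σ²·(k+1)/(k·n₁).
So n₁ = (1 + 1/k)·((z_{α/2} + z_β)/d)² = 1.400 × (2.802/0.24)².
n₁ = 1.400 × 136.31 = 190.8.
Round up: n₁ = 191, giving n₂ = ⌈2.5 × 191⌉ = ⌈477.5⌉ = 478.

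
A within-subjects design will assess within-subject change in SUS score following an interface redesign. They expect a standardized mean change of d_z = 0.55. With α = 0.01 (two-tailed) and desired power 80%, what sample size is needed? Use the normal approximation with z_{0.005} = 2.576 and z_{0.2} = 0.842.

For a paired (one-sample on differences) test: n = ((z_{α/2} + z_β) / d)².
z_{α/2} + z_β = 2.576 + 0.842 = 3.418.
n = (3.418 / 0.55)² = 6.215² = 38.62.
Round up.

n = 39 pairs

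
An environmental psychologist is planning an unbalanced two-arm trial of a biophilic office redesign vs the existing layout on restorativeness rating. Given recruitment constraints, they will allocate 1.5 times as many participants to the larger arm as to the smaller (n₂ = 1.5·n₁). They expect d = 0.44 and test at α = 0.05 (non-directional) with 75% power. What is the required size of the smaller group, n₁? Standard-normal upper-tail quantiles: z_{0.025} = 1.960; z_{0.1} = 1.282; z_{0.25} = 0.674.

With allocation ratio k = n₂/n₁ = 1.5, Var(x̄₁−x̄₂) = σ²(1/n₁ + 1/(k·n₁)) = σ²·(k+1)/(k·n₁).
So n₁ = (1 + 1/k)·((z_{α/2} + z_β)/d)² = 1.667 × (2.634/0.44)².
n₁ = 1.667 × 35.84 = 59.7.
Round up: n₁ = 60, giving n₂ = 1.5 × 60 = 90.

n₁ = 60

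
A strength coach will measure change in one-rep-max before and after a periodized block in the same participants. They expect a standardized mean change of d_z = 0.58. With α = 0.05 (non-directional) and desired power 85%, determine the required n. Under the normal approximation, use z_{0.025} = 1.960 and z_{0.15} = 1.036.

n = 27 pairs

For a paired (one-sample on differences) test: n = ((z_{α/2} + z_β) / d)².
z_{α/2} + z_β = 1.960 + 1.036 = 2.996.
n = (2.996 / 0.58)² = 5.166² = 26.68.
Round up.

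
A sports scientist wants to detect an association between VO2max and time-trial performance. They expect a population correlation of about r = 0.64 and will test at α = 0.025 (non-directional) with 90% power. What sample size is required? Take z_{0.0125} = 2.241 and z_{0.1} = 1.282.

Fisher's z: C = ½·ln((1+r)/(1−r)) = ½·ln(4.5556) = 0.7582.
n = ((z_{α/2} + z_β)/C)² + 3.
(2.241 + 1.282) / 0.7582 = 3.523 / 0.7582 = 4.647.
n = 4.647² + 3 = 21.59 + 3 = 24.6.
Round up.

n = 25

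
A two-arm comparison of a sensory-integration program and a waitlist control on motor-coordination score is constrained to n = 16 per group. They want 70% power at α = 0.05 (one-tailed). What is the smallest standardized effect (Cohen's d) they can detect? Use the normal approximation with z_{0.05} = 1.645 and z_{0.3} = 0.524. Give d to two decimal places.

For two independent groups of n = 16 each: d_min = (z_{α} + z_β)·√(2/n).
z-sum = 1.645 + 0.524 = 2.169.
d_min = 2.169 × √(2/16) = 2.169 × 0.3536 = 0.767.

d_min ≈ 0.77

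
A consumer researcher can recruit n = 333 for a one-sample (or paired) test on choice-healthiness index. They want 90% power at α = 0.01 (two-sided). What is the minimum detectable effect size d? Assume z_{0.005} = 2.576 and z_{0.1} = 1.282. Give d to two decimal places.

For a single sample (or paired design) of n = 333: d_min = (z_{α/2} + z_β)/√n.
z-sum = 2.576 + 1.282 = 3.858.
d_min = 3.858 / √333 = 3.858 / 18.248 = 0.211.

d_min ≈ 0.21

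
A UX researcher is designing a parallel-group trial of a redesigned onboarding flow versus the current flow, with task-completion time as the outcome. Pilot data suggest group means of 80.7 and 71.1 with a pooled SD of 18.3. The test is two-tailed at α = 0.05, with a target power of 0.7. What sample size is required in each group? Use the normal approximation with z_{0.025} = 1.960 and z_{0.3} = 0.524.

Cohen's d = |M₁ − M₂| / SD_pooled = |80.7 − 71.1| / 18.3 = 9.6 / 18.3 = 0.525.
For two independent groups with equal n: n = 2·((z_{α/2} + z_β) / d)².
z_{α/2} + z_β = 1.960 + 0.524 = 2.484.
n = 2 × (2.484 / 0.525)² = 2 × 4.731² = 2 × 22.39 = 44.8.
Round up to the next whole participant.

n = 45 per group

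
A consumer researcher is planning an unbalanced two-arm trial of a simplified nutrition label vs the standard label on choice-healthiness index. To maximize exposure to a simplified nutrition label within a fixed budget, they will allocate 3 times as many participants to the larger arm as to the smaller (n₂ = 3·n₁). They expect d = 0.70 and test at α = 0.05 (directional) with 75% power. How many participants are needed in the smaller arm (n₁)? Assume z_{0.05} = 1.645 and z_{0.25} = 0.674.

With allocation ratio k = n₂/n₁ = 3, Var(x̄₁−x̄₂) = σ²(1/n₁ + 1/(k·n₁)) = σ²·(k+1)/(k·n₁).
So n₁ = (1 + 1/k)·((z_{α} + z_β)/d)² = 1.333 × (2.319/0.70)².
n₁ = 1.333 × 10.98 = 14.6.
Round up: n₁ = 15, giving n₂ = 3 × 15 = 45.

n₁ = 15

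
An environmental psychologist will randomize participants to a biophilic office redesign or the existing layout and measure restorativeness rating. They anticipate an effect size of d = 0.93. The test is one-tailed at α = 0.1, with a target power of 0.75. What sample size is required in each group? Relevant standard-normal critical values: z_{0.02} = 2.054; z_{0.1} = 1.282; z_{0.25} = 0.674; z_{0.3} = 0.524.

For two independent groups with equal n: n = 2·((z_{α} + z_β) / d)².
z_{α} + z_β = 1.282 + 0.674 = 1.956.
n = 2 × (1.956 / 0.93)² = 2 × 2.103² = 2 × 4.42 = 8.8.
Round up to the next whole participant.

n = 9 per group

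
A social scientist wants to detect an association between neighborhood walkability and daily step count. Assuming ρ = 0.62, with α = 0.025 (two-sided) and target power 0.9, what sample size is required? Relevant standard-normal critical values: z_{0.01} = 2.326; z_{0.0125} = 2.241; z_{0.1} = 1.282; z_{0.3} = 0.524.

Fisher's z: C = ½·ln((1+r)/(1−r)) = ½·ln(4.2632) = 0.7250.
n = ((z_{α/2} + z_β)/C)² + 3.
(2.241 + 1.282) / 0.7250 = 3.523 / 0.7250 = 4.859.
n = 4.859² + 3 = 23.61 + 3 = 26.6.
Round up.

n = 27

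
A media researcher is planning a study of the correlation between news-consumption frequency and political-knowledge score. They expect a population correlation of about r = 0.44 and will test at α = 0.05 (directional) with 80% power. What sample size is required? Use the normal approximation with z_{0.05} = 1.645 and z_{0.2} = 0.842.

n = 31

Fisher's z: C = ½·ln((1+r)/(1−r)) = ½·ln(2.5714) = 0.4722.
n = ((z_{α} + z_β)/C)² + 3.
(1.645 + 0.842) / 0.4722 = 2.487 / 0.4722 = 5.267.
n = 5.267² + 3 = 27.74 + 3 = 30.7.
Round up.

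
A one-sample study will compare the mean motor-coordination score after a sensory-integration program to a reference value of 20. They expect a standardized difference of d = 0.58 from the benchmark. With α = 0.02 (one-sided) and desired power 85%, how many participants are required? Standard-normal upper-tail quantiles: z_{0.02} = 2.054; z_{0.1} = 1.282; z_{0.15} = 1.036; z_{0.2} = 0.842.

n = 29

For a one-sample test: n = ((z_{α} + z_β) / d)².
z_{α} + z_β = 2.054 + 1.036 = 3.090.
n = (3.090 / 0.58)² = 5.328² = 28.38.
Round up.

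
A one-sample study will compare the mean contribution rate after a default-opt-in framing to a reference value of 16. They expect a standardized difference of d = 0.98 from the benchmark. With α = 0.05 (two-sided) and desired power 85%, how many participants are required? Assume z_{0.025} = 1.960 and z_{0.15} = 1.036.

n = 10

For a one-sample test: n = ((z_{α/2} + z_β) / d)².
z_{α/2} + z_β = 1.960 + 1.036 = 2.996.
n = (2.996 / 0.98)² = 3.057² = 9.35.
Round up.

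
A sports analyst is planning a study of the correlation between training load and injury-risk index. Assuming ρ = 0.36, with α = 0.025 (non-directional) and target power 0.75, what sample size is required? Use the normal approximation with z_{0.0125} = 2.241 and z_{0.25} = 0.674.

Fisher's z: C = ½·ln((1+r)/(1−r)) = ½·ln(2.1250) = 0.3769.
n = ((z_{α/2} + z_β)/C)² + 3.
(2.241 + 0.674) / 0.3769 = 2.915 / 0.3769 = 7.734.
n = 7.734² + 3 = 59.82 + 3 = 62.8.
Round up.

n = 63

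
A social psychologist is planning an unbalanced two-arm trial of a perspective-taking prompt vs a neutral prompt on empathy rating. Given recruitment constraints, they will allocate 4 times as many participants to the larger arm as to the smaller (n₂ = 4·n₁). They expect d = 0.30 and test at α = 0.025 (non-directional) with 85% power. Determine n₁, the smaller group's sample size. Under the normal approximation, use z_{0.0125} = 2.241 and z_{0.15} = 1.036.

With allocation ratio k = n₂/n₁ = 4, Var(x̄₁−x̄₂) = σ²(1/n₁ + 1/(k·n₁)) = σ²·(k+1)/(k·n₁).
So n₁ = (1 + 1/k)·((z_{α/2} + z_β)/d)² = 1.250 × (3.277/0.30)².
n₁ = 1.250 × 119.32 = 149.1.
Round up: n₁ = 150, giving n₂ = 4 × 150 = 600.

n₁ = 150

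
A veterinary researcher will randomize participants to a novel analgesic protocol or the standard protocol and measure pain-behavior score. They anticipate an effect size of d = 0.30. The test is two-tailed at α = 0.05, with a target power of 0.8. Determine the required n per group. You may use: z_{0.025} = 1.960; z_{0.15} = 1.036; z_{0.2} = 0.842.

n = 175 per group

For two independent groups with equal n: n = 2·((z_{α/2} + z_β) / d)².
z_{α/2} + z_β = 1.960 + 0.842 = 2.802.
n = 2 × (2.802 / 0.30)² = 2 × 9.340² = 2 × 87.24 = 174.5.
Round up to the next whole participant.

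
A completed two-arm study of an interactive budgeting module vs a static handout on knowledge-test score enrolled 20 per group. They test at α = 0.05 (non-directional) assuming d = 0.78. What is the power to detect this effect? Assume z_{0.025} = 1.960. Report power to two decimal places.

power ≈ 0.69

For two equal groups, power = Φ(d·√(n/2) − z_{α/2}).
d·√(n/2) = 0.78 × √(20/2) = 0.78 × 3.162 = 2.467.
z_β = 2.467 − 1.960 = 0.507.
Power = Φ(0.507) = 0.694.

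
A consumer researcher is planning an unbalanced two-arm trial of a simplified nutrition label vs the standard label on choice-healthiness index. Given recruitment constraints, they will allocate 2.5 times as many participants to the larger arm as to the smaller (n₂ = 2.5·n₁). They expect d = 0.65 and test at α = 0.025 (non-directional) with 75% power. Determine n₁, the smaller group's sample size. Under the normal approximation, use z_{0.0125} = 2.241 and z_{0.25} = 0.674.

n₁ = 29

With allocation ratio k = n₂/n₁ = 2.5, Var(x̄₁−x̄₂) = σ²(1/n₁ + 1/(k·n₁)) = σ²·(k+1)/(k·n₁).
So n₁ = (1 + 1/k)·((z_{α/2} + z_β)/d)² = 1.400 × (2.915/0.65)².
n₁ = 1.400 × 20.11 = 28.2.
Round up: n₁ = 29, giving n₂ = ⌈2.5 × 29⌉ = ⌈72.5⌉ = 73.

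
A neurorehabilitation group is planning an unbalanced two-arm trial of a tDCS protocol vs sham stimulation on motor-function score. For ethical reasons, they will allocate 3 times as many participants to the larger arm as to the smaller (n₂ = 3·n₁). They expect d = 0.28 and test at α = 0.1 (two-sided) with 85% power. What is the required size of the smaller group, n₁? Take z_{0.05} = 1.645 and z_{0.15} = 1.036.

n₁ = 123

With allocation ratio k = n₂/n₁ = 3, Var(x̄₁−x̄₂) = σ²(1/n₁ + 1/(k·n₁)) = σ²·(k+1)/(k·n₁).
So n₁ = (1 + 1/k)·((z_{α/2} + z_β)/d)² = 1.333 × (2.681/0.28)².
n₁ = 1.333 × 91.68 = 122.2.
Round up: n₁ = 123, giving n₂ = 3 × 123 = 369.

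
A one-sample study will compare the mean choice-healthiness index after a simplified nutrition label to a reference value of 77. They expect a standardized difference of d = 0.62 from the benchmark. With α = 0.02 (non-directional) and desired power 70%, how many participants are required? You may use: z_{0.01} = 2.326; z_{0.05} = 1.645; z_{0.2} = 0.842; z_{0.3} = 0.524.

n = 22

For a one-sample test: n = ((z_{α/2} + z_β) / d)².
z_{α/2} + z_β = 2.326 + 0.524 = 2.850.
n = (2.850 / 0.62)² = 4.597² = 21.13.
Round up.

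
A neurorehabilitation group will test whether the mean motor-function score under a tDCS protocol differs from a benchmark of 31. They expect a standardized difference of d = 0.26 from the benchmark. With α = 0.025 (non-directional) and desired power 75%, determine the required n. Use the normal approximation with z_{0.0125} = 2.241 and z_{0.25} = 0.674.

For a one-sample test: n = ((z_{α/2} + z_β) / d)².
z_{α/2} + z_β = 2.241 + 0.674 = 2.915.
n = (2.915 / 0.26)² = 11.212² = 125.70.
Round up.

n = 126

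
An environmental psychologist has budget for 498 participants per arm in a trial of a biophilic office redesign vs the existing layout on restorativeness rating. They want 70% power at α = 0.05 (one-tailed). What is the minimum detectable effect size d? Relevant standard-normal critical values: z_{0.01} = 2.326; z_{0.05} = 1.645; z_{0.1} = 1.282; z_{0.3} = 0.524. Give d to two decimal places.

d_min ≈ 0.14

For two independent groups of n = 498 each: d_min = (z_{α} + z_β)·√(2/n).
z-sum = 1.645 + 0.524 = 2.169.
d_min = 2.169 × √(2/498) = 2.169 × 0.0634 = 0.137.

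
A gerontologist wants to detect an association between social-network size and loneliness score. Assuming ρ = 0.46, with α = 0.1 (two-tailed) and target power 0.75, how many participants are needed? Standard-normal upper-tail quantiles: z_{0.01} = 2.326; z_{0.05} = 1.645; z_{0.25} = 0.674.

n = 25

Fisher's z: C = ½·ln((1+r)/(1−r)) = ½·ln(2.7037) = 0.4973.
n = ((z_{α/2} + z_β)/C)² + 3.
(1.645 + 0.674) / 0.4973 = 2.319 / 0.4973 = 4.663.
n = 4.663² + 3 = 21.75 + 3 = 24.7.
Round up.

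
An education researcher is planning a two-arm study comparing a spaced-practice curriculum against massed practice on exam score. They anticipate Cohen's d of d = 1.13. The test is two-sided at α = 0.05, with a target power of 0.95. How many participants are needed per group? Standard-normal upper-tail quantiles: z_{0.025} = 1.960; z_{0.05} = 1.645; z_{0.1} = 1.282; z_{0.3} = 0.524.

n = 21 per group

For two independent groups with equal n: n = 2·((z_{α/2} + z_β) / d)².
z_{α/2} + z_β = 1.960 + 1.645 = 3.605.
n = 2 × (3.605 / 1.13)² = 2 × 3.190² = 2 × 10.18 = 20.4.
Round up to the next whole participant.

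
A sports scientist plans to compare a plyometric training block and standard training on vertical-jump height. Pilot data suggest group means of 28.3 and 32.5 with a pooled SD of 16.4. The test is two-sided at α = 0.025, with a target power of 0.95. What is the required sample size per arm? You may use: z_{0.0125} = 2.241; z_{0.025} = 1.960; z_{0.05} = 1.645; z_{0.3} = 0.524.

Cohen's d = |M₁ − M₂| / SD_pooled = |28.3 − 32.5| / 16.4 = 4.2 / 16.4 = 0.256.
For two independent groups with equal n: n = 2·((z_{α/2} + z_β) / d)².
z_{α/2} + z_β = 2.241 + 1.645 = 3.886.
n = 2 × (3.886 / 0.256)² = 2 × 15.180² = 2 × 230.42 = 460.8.
Round up to the next whole participant.

n = 461 per group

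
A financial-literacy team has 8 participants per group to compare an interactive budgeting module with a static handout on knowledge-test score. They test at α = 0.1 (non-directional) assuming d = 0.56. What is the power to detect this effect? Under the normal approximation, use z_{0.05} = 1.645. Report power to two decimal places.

For two equal groups, power = Φ(d·√(n/2) − z_{α/2}).
d·√(n/2) = 0.56 × √(8/2) = 0.56 × 2.000 = 1.120.
z_β = 1.120 − 1.645 = -0.525.
Power = Φ(-0.525) = 0.300.

power ≈ 0.30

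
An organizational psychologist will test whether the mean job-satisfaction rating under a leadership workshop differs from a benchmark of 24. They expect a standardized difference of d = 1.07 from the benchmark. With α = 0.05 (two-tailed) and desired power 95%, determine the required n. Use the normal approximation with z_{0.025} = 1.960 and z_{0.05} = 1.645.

For a one-sample test: n = ((z_{α/2} + z_β) / d)².
z_{α/2} + z_β = 1.960 + 1.645 = 3.605.
n = (3.605 / 1.07)² = 3.369² = 11.35.
Round up.

n = 12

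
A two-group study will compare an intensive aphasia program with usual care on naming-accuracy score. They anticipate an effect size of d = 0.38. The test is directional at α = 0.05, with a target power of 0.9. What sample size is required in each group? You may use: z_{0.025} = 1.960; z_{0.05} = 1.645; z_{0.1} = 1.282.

For two independent groups with equal n: n = 2·((z_{α} + z_β) / d)².
z_{α} + z_β = 1.645 + 1.282 = 2.927.
n = 2 × (2.927 / 0.38)² = 2 × 7.703² = 2 × 59.33 = 118.7.
Round up to the next whole participant.

n = 119 per group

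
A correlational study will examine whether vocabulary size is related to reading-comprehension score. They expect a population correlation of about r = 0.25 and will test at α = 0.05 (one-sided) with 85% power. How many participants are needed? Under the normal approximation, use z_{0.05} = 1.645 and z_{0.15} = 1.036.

n = 114

Fisher's z: C = ½·ln((1+r)/(1−r)) = ½·ln(1.6667) = 0.2554.
n = ((z_{α} + z_β)/C)² + 3.
(1.645 + 1.036) / 0.2554 = 2.681 / 0.2554 = 10.497.
n = 10.497² + 3 = 110.19 + 3 = 113.2.
Round up.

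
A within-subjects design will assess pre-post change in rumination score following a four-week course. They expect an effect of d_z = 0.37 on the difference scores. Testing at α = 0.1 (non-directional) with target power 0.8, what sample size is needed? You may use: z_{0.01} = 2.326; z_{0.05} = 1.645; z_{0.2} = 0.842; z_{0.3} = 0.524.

n = 46 pairs

For a paired (one-sample on differences) test: n = ((z_{α/2} + z_β) / d)².
z_{α/2} + z_β = 1.645 + 0.842 = 2.487.
n = (2.487 / 0.37)² = 6.722² = 45.18.
Round up.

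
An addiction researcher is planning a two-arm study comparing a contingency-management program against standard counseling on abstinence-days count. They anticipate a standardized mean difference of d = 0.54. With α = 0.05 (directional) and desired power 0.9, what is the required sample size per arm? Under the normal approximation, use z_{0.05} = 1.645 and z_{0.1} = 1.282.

For two independent groups with equal n: n = 2·((z_{α} + z_β) / d)².
z_{α} + z_β = 1.645 + 1.282 = 2.927.
n = 2 × (2.927 / 0.54)² = 2 × 5.420² = 2 × 29.38 = 58.8.
Round up to the next whole participant.

n = 59 per group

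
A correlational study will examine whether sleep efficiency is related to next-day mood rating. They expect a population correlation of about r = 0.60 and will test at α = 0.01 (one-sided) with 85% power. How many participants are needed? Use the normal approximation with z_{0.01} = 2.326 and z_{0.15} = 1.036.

Fisher's z: C = ½·ln((1+r)/(1−r)) = ½·ln(4.0000) = 0.6931.
n = ((z_{α} + z_β)/C)² + 3.
(2.326 + 1.036) / 0.6931 = 3.362 / 0.6931 = 4.851.
n = 4.851² + 3 = 23.53 + 3 = 26.5.
Round up.

n = 27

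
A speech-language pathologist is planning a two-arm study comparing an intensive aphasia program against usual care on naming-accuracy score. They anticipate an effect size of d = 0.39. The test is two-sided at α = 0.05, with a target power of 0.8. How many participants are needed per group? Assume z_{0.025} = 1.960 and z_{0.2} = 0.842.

For two independent groups with equal n: n = 2·((z_{α/2} + z_β) / d)².
z_{α/2} + z_β = 1.960 + 0.842 = 2.802.
n = 2 × (2.802 / 0.39)² = 2 × 7.185² = 2 × 51.62 = 103.2.
Round up to the next whole participant.

n = 104 per group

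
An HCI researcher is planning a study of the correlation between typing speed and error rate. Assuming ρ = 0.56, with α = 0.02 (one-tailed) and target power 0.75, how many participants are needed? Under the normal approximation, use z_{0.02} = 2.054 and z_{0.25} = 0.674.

n = 22

Fisher's z: C = ½·ln((1+r)/(1−r)) = ½·ln(3.5455) = 0.6328.
n = ((z_{α} + z_β)/C)² + 3.
(2.054 + 0.674) / 0.6328 = 2.728 / 0.6328 = 4.311.
n = 4.311² + 3 = 18.58 + 3 = 21.6.
Round up.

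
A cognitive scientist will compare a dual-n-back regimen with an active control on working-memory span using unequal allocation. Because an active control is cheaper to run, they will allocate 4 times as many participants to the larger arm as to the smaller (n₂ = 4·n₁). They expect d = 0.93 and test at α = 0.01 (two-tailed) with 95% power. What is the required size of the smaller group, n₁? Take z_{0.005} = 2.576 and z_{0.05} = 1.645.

n₁ = 26

With allocation ratio k = n₂/n₁ = 4, Var(x̄₁−x̄₂) = σ²(1/n₁ + 1/(k·n₁)) = σ²·(k+1)/(k·n₁).
So n₁ = (1 + 1/k)·((z_{α/2} + z_β)/d)² = 1.250 × (4.221/0.93)².
n₁ = 1.250 × 20.60 = 25.7.
Round up: n₁ = 26, giving n₂ = 4 × 26 = 104.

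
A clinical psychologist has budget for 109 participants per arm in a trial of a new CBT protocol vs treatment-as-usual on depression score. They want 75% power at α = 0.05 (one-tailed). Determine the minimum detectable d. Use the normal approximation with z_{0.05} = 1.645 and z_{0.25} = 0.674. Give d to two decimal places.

d_min ≈ 0.31

For two independent groups of n = 109 each: d_min = (z_{α} + z_β)·√(2/n).
z-sum = 1.645 + 0.674 = 2.319.
d_min = 2.319 × √(2/109) = 2.319 × 0.1355 = 0.314.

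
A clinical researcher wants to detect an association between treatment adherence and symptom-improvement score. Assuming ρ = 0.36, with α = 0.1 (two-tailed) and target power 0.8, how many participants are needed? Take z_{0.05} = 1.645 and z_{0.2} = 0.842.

n = 47

Fisher's z: C = ½·ln((1+r)/(1−r)) = ½·ln(2.1250) = 0.3769.
n = ((z_{α/2} + z_β)/C)² + 3.
(1.645 + 0.842) / 0.3769 = 2.487 / 0.3769 = 6.599.
n = 6.599² + 3 = 43.54 + 3 = 46.5.
Round up.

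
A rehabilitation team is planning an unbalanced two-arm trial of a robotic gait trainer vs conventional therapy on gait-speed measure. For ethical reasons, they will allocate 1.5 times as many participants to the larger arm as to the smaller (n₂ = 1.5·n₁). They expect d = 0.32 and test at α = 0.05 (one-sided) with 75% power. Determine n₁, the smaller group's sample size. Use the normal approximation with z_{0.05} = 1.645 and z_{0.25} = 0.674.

With allocation ratio k = n₂/n₁ = 1.5, Var(x̄₁−x̄₂) = σ²(1/n₁ + 1/(k·n₁)) = σ²·(k+1)/(k·n₁).
So n₁ = (1 + 1/k)·((z_{α} + z_β)/d)² = 1.667 × (2.319/0.32)².
n₁ = 1.667 × 52.52 = 87.5.
Round up: n₁ = 88, giving n₂ = 1.5 × 88 = 132.

n₁ = 88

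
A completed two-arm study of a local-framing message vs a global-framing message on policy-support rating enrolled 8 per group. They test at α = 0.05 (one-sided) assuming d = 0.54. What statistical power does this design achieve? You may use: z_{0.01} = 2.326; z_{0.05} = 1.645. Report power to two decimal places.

For two equal groups, power = Φ(d·√(n/2) − z_{α}).
d·√(n/2) = 0.54 × √(8/2) = 0.54 × 2.000 = 1.080.
z_β = 1.080 − 1.645 = -0.565.
Power = Φ(-0.565) = 0.286.

power ≈ 0.29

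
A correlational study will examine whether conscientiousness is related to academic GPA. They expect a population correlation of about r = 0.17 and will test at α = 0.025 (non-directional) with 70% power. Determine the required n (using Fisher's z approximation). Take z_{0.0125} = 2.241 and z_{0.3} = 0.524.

n = 263

Fisher's z: C = ½·ln((1+r)/(1−r)) = ½·ln(1.4096) = 0.1717.
n = ((z_{α/2} + z_β)/C)² + 3.
(2.241 + 0.524) / 0.1717 = 2.765 / 0.1717 = 16.104.
n = 16.104² + 3 = 259.33 + 3 = 262.3.
Round up.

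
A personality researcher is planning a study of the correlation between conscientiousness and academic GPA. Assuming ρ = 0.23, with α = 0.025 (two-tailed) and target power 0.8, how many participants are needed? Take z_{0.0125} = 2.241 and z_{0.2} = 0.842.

n = 177

Fisher's z: C = ½·ln((1+r)/(1−r)) = ½·ln(1.5974) = 0.2342.
n = ((z_{α/2} + z_β)/C)² + 3.
(2.241 + 0.842) / 0.2342 = 3.083 / 0.2342 = 13.164.
n = 13.164² + 3 = 173.29 + 3 = 176.3.
Round up.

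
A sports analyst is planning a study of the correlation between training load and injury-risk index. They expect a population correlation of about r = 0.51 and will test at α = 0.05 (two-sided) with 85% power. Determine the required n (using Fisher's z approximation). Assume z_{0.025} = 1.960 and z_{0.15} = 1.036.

Fisher's z: C = ½·ln((1+r)/(1−r)) = ½·ln(3.0816) = 0.5627.
n = ((z_{α/2} + z_β)/C)² + 3.
(1.960 + 1.036) / 0.5627 = 2.996 / 0.5627 = 5.324.
n = 5.324² + 3 = 28.35 + 3 = 31.3.
Round up.

n = 32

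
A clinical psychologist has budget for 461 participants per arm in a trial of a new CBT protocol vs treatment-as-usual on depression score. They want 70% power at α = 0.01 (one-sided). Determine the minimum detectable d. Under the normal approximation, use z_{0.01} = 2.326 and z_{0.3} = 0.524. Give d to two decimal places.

d_min ≈ 0.19

For two independent groups of n = 461 each: d_min = (z_{α} + z_β)·√(2/n).
z-sum = 2.326 + 0.524 = 2.850.
d_min = 2.850 × √(2/461) = 2.850 × 0.0659 = 0.188.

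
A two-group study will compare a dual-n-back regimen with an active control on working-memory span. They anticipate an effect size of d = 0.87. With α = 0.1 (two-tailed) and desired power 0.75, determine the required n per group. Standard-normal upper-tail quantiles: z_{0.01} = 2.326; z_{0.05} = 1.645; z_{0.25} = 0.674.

n = 15 per group

For two independent groups with equal n: n = 2·((z_{α/2} + z_β) / d)².
z_{α/2} + z_β = 1.645 + 0.674 = 2.319.
n = 2 × (2.319 / 0.87)² = 2 × 2.666² = 2 × 7.10 = 14.2.
Round up to the next whole participant.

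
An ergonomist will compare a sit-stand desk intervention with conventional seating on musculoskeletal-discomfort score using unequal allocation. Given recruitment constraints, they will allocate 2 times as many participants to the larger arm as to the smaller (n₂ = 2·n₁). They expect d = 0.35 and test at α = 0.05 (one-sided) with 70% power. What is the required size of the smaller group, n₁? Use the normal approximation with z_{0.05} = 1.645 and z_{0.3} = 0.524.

With allocation ratio k = n₂/n₁ = 2, Var(x̄₁−x̄₂) = σ²(1/n₁ + 1/(k·n₁)) = σ²·(k+1)/(k·n₁).
So n₁ = (1 + 1/k)·((z_{α} + z_β)/d)² = 1.500 × (2.169/0.35)².
n₁ = 1.500 × 38.40 = 57.6.
Round up: n₁ = 58, giving n₂ = 2 × 58 = 116.

n₁ = 58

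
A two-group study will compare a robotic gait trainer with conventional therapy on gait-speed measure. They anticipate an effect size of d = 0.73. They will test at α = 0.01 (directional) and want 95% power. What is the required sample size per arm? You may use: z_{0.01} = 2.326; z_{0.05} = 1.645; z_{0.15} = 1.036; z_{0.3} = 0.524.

n = 60 per group

For two independent groups with equal n: n = 2·((z_{α} + z_β) / d)².
z_{α} + z_β = 2.326 + 1.645 = 3.971.
n = 2 × (3.971 / 0.73)² = 2 × 5.440² = 2 × 29.59 = 59.2.
Round up to the next whole participant.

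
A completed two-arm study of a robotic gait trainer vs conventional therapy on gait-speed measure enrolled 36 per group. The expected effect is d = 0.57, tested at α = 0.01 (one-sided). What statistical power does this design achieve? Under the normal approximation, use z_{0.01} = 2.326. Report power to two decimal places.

power ≈ 0.54

For two equal groups, power = Φ(d·√(n/2) − z_{α}).
d·√(n/2) = 0.57 × √(36/2) = 0.57 × 4.243 = 2.418.
z_β = 2.418 − 2.326 = 0.092.
Power = Φ(0.092) = 0.537.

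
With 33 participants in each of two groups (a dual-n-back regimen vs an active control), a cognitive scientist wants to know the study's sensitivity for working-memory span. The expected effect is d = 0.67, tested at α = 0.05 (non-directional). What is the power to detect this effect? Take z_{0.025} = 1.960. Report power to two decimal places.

For two equal groups, power = Φ(d·√(n/2) − z_{α/2}).
d·√(n/2) = 0.67 × √(33/2) = 0.67 × 4.062 = 2.722.
z_β = 2.722 − 1.960 = 0.762.
Power = Φ(0.762) = 0.777.

power ≈ 0.78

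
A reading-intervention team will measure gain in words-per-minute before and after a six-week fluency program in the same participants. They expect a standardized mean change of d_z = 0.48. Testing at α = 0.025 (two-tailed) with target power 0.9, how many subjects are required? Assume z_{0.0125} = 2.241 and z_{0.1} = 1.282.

n = 54 pairs

For a paired (one-sample on differences) test: n = ((z_{α/2} + z_β) / d)².
z_{α/2} + z_β = 2.241 + 1.282 = 3.523.
n = (3.523 / 0.48)² = 7.340² = 53.87.
Round up.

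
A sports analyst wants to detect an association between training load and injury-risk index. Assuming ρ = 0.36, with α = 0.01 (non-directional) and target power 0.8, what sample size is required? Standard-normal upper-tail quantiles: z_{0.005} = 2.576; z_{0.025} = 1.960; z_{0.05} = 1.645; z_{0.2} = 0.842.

n = 86

Fisher's z: C = ½·ln((1+r)/(1−r)) = ½·ln(2.1250) = 0.3769.
n = ((z_{α/2} + z_β)/C)² + 3.
(2.576 + 0.842) / 0.3769 = 3.418 / 0.3769 = 9.069.
n = 9.069² + 3 = 82.24 + 3 = 85.2.
Round up.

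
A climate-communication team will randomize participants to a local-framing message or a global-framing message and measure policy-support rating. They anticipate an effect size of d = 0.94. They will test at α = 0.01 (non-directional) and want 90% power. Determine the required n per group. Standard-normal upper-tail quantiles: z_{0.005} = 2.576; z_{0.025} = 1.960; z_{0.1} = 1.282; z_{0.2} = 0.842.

For two independent groups with equal n: n = 2·((z_{α/2} + z_β) / d)².
z_{α/2} + z_β = 2.576 + 1.282 = 3.858.
n = 2 × (3.858 / 0.94)² = 2 × 4.104² = 2 × 16.84 = 33.7.
Round up to the next whole participant.

n = 34 per group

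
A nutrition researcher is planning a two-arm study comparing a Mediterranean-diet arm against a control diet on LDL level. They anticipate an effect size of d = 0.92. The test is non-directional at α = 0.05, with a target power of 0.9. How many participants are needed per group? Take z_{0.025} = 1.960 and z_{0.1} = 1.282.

n = 25 per group

For two independent groups with equal n: n = 2·((z_{α/2} + z_β) / d)².
z_{α/2} + z_β = 1.960 + 1.282 = 3.242.
n = 2 × (3.242 / 0.92)² = 2 × 3.524² = 2 × 12.42 = 24.8.
Round up to the next whole participant.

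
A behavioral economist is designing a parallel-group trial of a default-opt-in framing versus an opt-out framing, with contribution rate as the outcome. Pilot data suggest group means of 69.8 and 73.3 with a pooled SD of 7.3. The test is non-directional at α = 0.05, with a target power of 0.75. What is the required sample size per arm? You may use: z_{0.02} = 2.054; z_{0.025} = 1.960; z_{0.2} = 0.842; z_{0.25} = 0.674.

Cohen's d = |M₁ − M₂| / SD_pooled = |69.8 − 73.3| / 7.3 = 3.5 / 7.3 = 0.479.
For two independent groups with equal n: n = 2·((z_{α/2} + z_β) / d)².
z_{α/2} + z_β = 1.960 + 0.674 = 2.634.
n = 2 × (2.634 / 0.479)² = 2 × 5.499² = 2 × 30.24 = 60.5.
Round up to the next whole participant.

n = 61 per group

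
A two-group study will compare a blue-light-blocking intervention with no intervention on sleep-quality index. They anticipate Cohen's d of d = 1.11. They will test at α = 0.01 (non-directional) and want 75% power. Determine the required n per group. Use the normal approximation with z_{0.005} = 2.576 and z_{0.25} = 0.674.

n = 18 per group

For two independent groups with equal n: n = 2·((z_{α/2} + z_β) / d)².
z_{α/2} + z_β = 2.576 + 0.674 = 3.250.
n = 2 × (3.250 / 1.11)² = 2 × 2.928² = 2 × 8.57 = 17.1.
Round up to the next whole participant.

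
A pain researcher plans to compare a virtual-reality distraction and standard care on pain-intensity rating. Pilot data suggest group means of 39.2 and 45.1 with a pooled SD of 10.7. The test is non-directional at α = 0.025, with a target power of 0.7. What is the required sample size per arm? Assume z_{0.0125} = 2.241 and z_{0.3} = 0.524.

n = 51 per group

Cohen's d = |M₁ − M₂| / SD_pooled = |39.2 − 45.1| / 10.7 = 5.9 / 10.7 = 0.551.
For two independent groups with equal n: n = 2·((z_{α/2} + z_β) / d)².
z_{α/2} + z_β = 2.241 + 0.524 = 2.765.
n = 2 × (2.765 / 0.551)² = 2 × 5.018² = 2 × 25.18 = 50.4.
Round up to the next whole participant.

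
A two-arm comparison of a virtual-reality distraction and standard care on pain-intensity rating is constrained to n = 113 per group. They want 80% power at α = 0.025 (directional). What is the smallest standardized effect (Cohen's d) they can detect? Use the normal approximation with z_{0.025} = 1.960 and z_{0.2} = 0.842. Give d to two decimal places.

d_min ≈ 0.37

For two independent groups of n = 113 each: d_min = (z_{α} + z_β)·√(2/n).
z-sum = 1.960 + 0.842 = 2.802.
d_min = 2.802 × √(2/113) = 2.802 × 0.1330 = 0.373.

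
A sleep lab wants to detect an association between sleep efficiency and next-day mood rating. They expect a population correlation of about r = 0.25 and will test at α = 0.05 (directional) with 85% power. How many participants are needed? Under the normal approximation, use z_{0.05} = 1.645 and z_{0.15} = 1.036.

n = 114

Fisher's z: C = ½·ln((1+r)/(1−r)) = ½·ln(1.6667) = 0.2554.
n = ((z_{α} + z_β)/C)² + 3.
(1.645 + 1.036) / 0.2554 = 2.681 / 0.2554 = 10.497.
n = 10.497² + 3 = 110.19 + 3 = 113.2.
Round up.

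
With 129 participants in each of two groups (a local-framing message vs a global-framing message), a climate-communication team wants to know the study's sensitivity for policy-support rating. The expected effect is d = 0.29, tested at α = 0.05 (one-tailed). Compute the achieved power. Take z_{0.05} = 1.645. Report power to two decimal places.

power ≈ 0.75

For two equal groups, power = Φ(d·√(n/2) − z_{α}).
d·√(n/2) = 0.29 × √(129/2) = 0.29 × 8.031 = 2.329.
z_β = 2.329 − 1.645 = 0.684.
Power = Φ(0.684) = 0.753.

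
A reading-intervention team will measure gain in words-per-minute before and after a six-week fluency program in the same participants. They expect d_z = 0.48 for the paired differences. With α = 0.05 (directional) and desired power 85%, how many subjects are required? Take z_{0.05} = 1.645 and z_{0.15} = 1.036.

n = 32 pairs

For a paired (one-sample on differences) test: n = ((z_{α} + z_β) / d)².
z_{α} + z_β = 1.645 + 1.036 = 2.681.
n = (2.681 / 0.48)² = 5.585² = 31.20.
Round up.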